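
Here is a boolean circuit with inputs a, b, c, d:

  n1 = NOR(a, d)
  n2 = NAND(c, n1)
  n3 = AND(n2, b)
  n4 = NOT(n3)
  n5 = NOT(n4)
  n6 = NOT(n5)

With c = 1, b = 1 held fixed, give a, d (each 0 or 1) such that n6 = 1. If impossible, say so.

n6 = NOT(n5) must be 1, so n5 = 0.
Check with c = 1, b = 1 and a=0, d=0:
n1 = NOR(a, d) = NOR(0, 0) = 1
n2 = NAND(c, n1) = NAND(1, 1) = 0
n3 = AND(n2, b) = AND(0, 1) = 0
n4 = NOT(n3) = NOT 0 = 1
n5 = NOT(n4) = NOT 1 = 0
n6 = NOT(n5) = NOT 0 = 1
So n6 = 1.

a=0 d=0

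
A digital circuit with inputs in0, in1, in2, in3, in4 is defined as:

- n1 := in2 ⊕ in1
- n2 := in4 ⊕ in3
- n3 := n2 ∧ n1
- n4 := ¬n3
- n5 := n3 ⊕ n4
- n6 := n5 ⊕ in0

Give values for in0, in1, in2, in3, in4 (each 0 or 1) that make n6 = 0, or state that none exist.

in0=1 in1=1 in2=0 in3=1 in4=0

Check with in0=1 in1=1 in2=0 in3=1 in4=0:
n1 = in2 ⊕ in1 = 0 ⊕ 1 = 1
n2 = in4 ⊕ in3 = 0 ⊕ 1 = 1
n3 = n2 ∧ n1 = 1 ∧ 1 = 1
n4 = ¬n3 = ¬1 = 0
n5 = n3 ⊕ n4 = 1 ⊕ 0 = 1
n6 = n5 ⊕ in0 = 1 ⊕ 1 = 0
So n6 = 0 as required.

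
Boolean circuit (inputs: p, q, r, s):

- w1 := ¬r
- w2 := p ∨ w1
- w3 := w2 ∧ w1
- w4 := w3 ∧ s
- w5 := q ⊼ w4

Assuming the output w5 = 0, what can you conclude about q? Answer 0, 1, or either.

w5 = q ⊼ w4 must be 0, so both q = 1 and w4 = 1.
w4 = w3 ∧ s must be 1, so both w3 = 1 and s = 1.
w3 = w2 ∧ w1 must be 1, so both w2 = 1 and w1 = 1.
Every assignment with w5 = 0 has q = 1; there are 2 such assignment(s).
  p=0, q=1, r=0, s=1
  p=1, q=1, r=0, s=1

1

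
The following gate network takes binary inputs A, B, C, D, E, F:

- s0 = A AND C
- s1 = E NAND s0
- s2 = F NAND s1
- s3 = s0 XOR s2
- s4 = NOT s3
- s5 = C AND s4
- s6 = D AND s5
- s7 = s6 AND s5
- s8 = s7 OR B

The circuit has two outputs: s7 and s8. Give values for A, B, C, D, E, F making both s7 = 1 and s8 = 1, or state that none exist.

A=0, B=1, C=1, D=1, E=1, F=1

Check with A=0, B=1, C=1, D=1, E=1, F=1:
s0 = A AND C = 0 AND 1 = 0
s1 = E NAND s0 = 1 NAND 0 = 1
s2 = F NAND s1 = 1 NAND 1 = 0
s3 = s0 XOR s2 = 0 XOR 0 = 0
s4 = NOT s3 = NOT 0 = 1
s5 = C AND s4 = 1 AND 1 = 1
s6 = D AND s5 = 1 AND 1 = 1
s7 = s6 AND s5 = 1 AND 1 = 1
s8 = s7 OR B = 1 OR 1 = 1
So s7 = 1 and s8 = 1.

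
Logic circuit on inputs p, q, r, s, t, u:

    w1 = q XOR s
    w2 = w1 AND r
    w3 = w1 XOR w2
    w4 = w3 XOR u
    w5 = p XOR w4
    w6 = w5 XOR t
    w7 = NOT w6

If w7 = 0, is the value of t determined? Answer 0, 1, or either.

Both values of t occur among assignments with w7 = 0:
  t=0: p=0, q=0, r=0, s=0, t=0, u=1
  t=1: p=0, q=0, r=0, s=0, t=1, u=0

either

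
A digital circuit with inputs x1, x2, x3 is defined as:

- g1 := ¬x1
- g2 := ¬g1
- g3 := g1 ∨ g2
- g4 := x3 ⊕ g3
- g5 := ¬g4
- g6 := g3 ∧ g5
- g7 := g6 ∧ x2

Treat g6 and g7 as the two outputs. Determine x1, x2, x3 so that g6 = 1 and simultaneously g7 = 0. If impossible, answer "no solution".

Check with x1=0, x2=0, x3=1:
g1 = ¬x1 = ¬0 = 1
g2 = ¬g1 = ¬1 = 0
g3 = g1 ∨ g2 = 1 ∨ 0 = 1
g4 = x3 ⊕ g3 = 1 ⊕ 1 = 0
g5 = ¬g4 = ¬0 = 1
g6 = g3 ∧ g5 = 1 ∧ 1 = 1
g7 = g6 ∧ x2 = 1 ∧ 0 = 0
So g6 = 1 and g7 = 0.

x1=0, x2=0, x3=1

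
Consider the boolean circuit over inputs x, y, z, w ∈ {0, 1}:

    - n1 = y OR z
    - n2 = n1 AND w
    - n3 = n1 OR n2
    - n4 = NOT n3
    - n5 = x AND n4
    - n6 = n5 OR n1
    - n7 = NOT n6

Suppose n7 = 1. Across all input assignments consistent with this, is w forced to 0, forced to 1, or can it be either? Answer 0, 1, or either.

Both values of w occur among assignments with n7 = 1:
  w=0: x=0, y=0, z=0, w=0
  w=1: x=0, y=0, z=0, w=1

either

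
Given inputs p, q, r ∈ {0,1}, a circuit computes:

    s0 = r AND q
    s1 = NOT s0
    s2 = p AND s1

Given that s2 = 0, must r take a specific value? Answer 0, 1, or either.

Both values of r occur among assignments with s2 = 0:
  r=0: p=0, q=0, r=0
  r=1: p=0, q=0, r=1

either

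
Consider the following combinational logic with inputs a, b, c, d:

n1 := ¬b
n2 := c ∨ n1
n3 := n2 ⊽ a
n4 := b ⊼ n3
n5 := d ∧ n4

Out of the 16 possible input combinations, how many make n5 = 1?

7

n5 = d ∧ n4 must be 1, so both d = 1 and n4 = 1.
n4 = b ⊼ n3 must be 1, so at least one of b, n3 is 0.
Enumerating the 16 input combinations, 7 give n5 = 1 and 9 give n5 = 0.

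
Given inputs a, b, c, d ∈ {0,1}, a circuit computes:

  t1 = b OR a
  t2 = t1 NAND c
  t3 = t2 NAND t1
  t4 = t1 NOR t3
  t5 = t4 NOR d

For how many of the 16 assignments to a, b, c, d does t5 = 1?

t5 = t4 NOR d must be 1, so both t4 = 0 and d = 0.
Enumerating the 16 input combinations, 8 give t5 = 1 and 8 give t5 = 0.

8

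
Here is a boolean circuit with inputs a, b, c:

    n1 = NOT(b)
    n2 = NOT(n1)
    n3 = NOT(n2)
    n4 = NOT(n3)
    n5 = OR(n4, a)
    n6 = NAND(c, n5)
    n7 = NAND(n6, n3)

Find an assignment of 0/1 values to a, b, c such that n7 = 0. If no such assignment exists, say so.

a=0, b=0, c=1

Check with a=0, b=0, c=1:
n1 = NOT(b) = NOT 0 = 1
n2 = NOT(n1) = NOT 1 = 0
n3 = NOT(n2) = NOT 0 = 1
n4 = NOT(n3) = NOT 1 = 0
n5 = OR(n4, a) = OR(0, 0) = 0
n6 = NAND(c, n5) = NAND(1, 0) = 1
n7 = NAND(n6, n3) = NAND(1, 1) = 0
So n7 = 0 as required.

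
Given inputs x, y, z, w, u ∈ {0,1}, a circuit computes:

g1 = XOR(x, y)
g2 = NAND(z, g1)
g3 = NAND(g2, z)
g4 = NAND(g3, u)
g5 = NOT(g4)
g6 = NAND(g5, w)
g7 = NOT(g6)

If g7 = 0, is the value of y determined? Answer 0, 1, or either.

either

Both values of y occur among assignments with g7 = 0:
  y=0: x=0, y=0, z=0, w=0, u=0
  y=1: x=0, y=1, z=0, w=0, u=0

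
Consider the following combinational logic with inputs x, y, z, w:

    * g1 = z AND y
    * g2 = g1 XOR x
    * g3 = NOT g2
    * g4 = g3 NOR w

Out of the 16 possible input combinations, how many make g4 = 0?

12

g4 = g3 NOR w must be 0, so at least one of g3, w is 1.
Enumerating the 16 input combinations, 12 give g4 = 0 and 4 give g4 = 1.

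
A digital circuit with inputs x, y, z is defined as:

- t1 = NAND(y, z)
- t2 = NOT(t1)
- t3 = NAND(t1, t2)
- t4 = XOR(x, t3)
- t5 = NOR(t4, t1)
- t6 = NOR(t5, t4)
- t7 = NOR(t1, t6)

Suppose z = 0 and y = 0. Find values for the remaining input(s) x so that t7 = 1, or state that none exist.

With z = 0 and y = 0 fixed, none of the 2 settings of x give t7 = 1.
For example, with x=1:
t1 = NAND(y, z) = NAND(0, 0) = 1
t2 = NOT(t1) = NOT 1 = 0
t3 = NAND(t1, t2) = NAND(1, 0) = 1
t4 = XOR(x, t3) = XOR(1, 1) = 0
t5 = NOR(t4, t1) = NOR(0, 1) = 0
t6 = NOR(t5, t4) = NOR(0, 0) = 1
t7 = NOR(t1, t6) = NOR(1, 1) = 0
giving t7 = 0 ≠ 1.

no solution exists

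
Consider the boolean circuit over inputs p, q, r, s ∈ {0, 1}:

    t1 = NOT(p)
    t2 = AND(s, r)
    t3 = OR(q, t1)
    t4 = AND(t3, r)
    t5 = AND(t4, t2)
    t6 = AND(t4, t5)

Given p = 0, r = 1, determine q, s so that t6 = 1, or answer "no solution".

q=1, s=1

t6 = AND(t4, t5) must be 1, so both t4 = 1 and t5 = 1.
Check with p = 0, r = 1 and q=1, s=1:
t1 = NOT(p) = NOT 0 = 1
t2 = AND(s, r) = AND(1, 1) = 1
t3 = OR(q, t1) = OR(1, 1) = 1
t4 = AND(t3, r) = AND(1, 1) = 1
t5 = AND(t4, t2) = AND(1, 1) = 1
t6 = AND(t4, t5) = AND(1, 1) = 1
So t6 = 1.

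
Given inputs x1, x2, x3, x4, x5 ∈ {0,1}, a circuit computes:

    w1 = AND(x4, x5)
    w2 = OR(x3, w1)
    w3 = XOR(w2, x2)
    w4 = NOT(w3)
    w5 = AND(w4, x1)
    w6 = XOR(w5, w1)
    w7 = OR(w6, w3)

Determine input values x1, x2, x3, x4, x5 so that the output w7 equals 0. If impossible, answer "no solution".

Check with x1=0, x2=1, x3=1, x4=0, x5=1:
w1 = AND(x4, x5) = AND(0, 1) = 0
w2 = OR(x3, w1) = OR(1, 0) = 1
w3 = XOR(w2, x2) = XOR(1, 1) = 0
w4 = NOT(w3) = NOT 0 = 1
w5 = AND(w4, x1) = AND(1, 0) = 0
w6 = XOR(w5, w1) = XOR(0, 0) = 0
w7 = OR(w6, w3) = OR(0, 0) = 0
So w7 = 0 as required.

x1=0, x2=1, x3=1, x4=0, x5=1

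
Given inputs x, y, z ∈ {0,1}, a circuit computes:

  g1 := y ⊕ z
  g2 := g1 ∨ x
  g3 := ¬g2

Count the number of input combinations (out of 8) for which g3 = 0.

g3 = ¬g2 must be 0, so g2 = 1.
Enumerating the 8 input combinations, 6 give g3 = 0 and 2 give g3 = 1.

6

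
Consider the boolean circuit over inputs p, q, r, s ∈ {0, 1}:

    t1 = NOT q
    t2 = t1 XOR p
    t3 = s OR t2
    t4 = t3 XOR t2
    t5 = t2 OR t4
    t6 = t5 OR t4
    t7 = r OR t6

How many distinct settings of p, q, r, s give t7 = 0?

2

t7 = r OR t6 must be 0, so both r = 0 and t6 = 0.
t6 = t5 OR t4 must be 0, so both t5 = 0 and t4 = 0.
Satisfying assignments:
  p=0, q=1, r=0, s=0
  p=1, q=0, r=0, s=0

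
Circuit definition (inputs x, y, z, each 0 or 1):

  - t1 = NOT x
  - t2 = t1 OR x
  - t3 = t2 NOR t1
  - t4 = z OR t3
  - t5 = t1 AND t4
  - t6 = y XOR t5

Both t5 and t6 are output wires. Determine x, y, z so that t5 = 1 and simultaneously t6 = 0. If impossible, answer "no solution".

Check with x=0, y=1, z=1:
t1 = NOT x = NOT 0 = 1
t2 = t1 OR x = 1 OR 0 = 1
t3 = t2 NOR t1 = 1 NOR 1 = 0
t4 = z OR t3 = 1 OR 0 = 1
t5 = t1 AND t4 = 1 AND 1 = 1
t6 = y XOR t5 = 1 XOR 1 = 0
So t5 = 1 and t6 = 0.

x=0, y=1, z=1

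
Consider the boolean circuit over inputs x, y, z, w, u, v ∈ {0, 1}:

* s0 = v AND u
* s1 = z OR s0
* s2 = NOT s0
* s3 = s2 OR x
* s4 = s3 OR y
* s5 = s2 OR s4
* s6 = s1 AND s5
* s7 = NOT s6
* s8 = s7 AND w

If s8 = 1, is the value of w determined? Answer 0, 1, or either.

1

s8 = s7 AND w must be 1, so both s7 = 1 and w = 1.
s7 = NOT s6 must be 1, so s6 = 0.
s6 = s1 AND s5 must be 0, so at least one of s1, s5 is 0.
Every assignment with s8 = 1 has w = 1; there are 14 such assignment(s).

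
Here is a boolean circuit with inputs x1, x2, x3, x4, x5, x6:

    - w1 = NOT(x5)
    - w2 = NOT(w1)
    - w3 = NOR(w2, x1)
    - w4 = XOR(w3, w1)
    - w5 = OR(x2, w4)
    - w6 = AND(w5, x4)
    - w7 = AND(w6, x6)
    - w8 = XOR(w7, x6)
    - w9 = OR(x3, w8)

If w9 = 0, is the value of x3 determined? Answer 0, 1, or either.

0

w9 = OR(x3, w8) must be 0, so both x3 = 0 and w8 = 0.
w8 = XOR(w7, x6) must be 0, so w7 and x6 are equal.
Every assignment with w9 = 0 has x3 = 0; there are 21 such assignment(s).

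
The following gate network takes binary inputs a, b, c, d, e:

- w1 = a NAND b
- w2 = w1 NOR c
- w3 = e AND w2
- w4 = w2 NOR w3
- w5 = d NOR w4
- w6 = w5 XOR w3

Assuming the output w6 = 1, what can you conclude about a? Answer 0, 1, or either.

w6 = w5 XOR w3 must be 1, so w5 and w3 differ.
Every assignment with w6 = 1 has a = 1; there are 2 such assignment(s).
  a=1, b=1, c=0, d=0, e=0
  a=1, b=1, c=0, d=1, e=1

1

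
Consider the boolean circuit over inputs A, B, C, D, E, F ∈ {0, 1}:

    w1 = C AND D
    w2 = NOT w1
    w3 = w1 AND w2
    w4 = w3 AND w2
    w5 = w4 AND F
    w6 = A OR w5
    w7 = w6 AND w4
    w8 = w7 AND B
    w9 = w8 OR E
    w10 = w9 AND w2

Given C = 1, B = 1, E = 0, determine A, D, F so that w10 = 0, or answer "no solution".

w10 = w9 AND w2 must be 0, so at least one of w9, w2 is 0.
Check with C = 1, B = 1, E = 0 and A=1, D=1, F=1:
w1 = C AND D = 1 AND 1 = 1
w2 = NOT w1 = NOT 1 = 0
w3 = w1 AND w2 = 1 AND 0 = 0
w4 = w3 AND w2 = 0 AND 0 = 0
w5 = w4 AND F = 0 AND 1 = 0
w6 = A OR w5 = 1 OR 0 = 1
w7 = w6 AND w4 = 1 AND 0 = 0
w8 = w7 AND B = 0 AND 1 = 0
w9 = w8 OR E = 0 OR 0 = 0
w10 = w9 AND w2 = 0 AND 0 = 0
So w10 = 0.

A=1, D=1, F=1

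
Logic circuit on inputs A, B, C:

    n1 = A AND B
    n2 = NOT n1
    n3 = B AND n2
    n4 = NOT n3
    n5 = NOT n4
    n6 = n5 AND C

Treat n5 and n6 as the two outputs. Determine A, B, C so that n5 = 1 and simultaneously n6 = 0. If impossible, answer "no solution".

Check with A=0, B=1, C=0:
n1 = A AND B = 0 AND 1 = 0
n2 = NOT n1 = NOT 0 = 1
n3 = B AND n2 = 1 AND 1 = 1
n4 = NOT n3 = NOT 1 = 0
n5 = NOT n4 = NOT 0 = 1
n6 = n5 AND C = 1 AND 0 = 0
So n5 = 1 and n6 = 0.

A=0, B=1, C=0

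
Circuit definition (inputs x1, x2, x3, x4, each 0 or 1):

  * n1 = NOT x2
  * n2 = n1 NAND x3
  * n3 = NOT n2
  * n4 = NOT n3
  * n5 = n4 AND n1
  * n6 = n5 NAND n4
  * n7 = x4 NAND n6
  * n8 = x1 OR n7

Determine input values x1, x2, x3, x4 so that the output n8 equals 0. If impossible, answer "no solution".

n8 = x1 OR n7 must be 0, so both x1 = 0 and n7 = 0.
Check with x1=0, x2=0, x3=1, x4=1:
n1 = NOT x2 = NOT 0 = 1
n2 = n1 NAND x3 = 1 NAND 1 = 0
n3 = NOT n2 = NOT 0 = 1
n4 = NOT n3 = NOT 1 = 0
n5 = n4 AND n1 = 0 AND 1 = 0
n6 = n5 NAND n4 = 0 NAND 0 = 1
n7 = x4 NAND n6 = 1 NAND 1 = 0
n8 = x1 OR n7 = 0 OR 0 = 0
So n8 = 0 as required.

x1=0, x2=0, x3=1, x4=1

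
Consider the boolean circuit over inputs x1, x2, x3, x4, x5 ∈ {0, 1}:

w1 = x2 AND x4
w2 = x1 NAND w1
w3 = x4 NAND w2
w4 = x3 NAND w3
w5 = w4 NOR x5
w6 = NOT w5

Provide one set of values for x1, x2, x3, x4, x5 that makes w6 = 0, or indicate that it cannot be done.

x1=0, x2=0, x3=1, x4=0, x5=0

w6 = NOT w5 must be 0, so w5 = 1.
w5 = w4 NOR x5 must be 1, so both w4 = 0 and x5 = 0.
Check with x1=0, x2=0, x3=1, x4=0, x5=0:
w1 = x2 AND x4 = 0 AND 0 = 0
w2 = x1 NAND w1 = 0 NAND 0 = 1
w3 = x4 NAND w2 = 0 NAND 1 = 1
w4 = x3 NAND w3 = 1 NAND 1 = 0
w5 = w4 NOR x5 = 0 NOR 0 = 1
w6 = NOT w5 = NOT 1 = 0
So w6 = 0 as required.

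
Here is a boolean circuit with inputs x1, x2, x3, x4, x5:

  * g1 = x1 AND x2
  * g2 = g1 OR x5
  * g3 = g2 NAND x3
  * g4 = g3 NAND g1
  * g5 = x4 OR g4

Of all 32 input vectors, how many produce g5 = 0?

2

g5 = x4 OR g4 must be 0, so both x4 = 0 and g4 = 0.
g4 = g3 NAND g1 must be 0, so both g3 = 1 and g1 = 1.
Satisfying assignments:
  x1=1, x2=1, x3=0, x4=0, x5=0
  x1=1, x2=1, x3=0, x4=0, x5=1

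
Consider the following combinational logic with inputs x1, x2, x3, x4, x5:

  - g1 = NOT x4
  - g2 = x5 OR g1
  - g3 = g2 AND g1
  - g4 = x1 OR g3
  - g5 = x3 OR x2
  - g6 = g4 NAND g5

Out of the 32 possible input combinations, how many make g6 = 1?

g6 = g4 NAND g5 must be 1, so at least one of g4, g5 is 0.
Enumerating the 32 input combinations, 14 give g6 = 1 and 18 give g6 = 0.

14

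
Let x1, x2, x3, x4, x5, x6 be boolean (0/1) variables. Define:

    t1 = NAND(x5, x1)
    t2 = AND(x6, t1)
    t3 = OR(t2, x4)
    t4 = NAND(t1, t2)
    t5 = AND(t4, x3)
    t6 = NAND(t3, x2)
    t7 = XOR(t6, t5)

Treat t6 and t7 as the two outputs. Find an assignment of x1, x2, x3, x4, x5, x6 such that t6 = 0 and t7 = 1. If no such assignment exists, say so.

Check with x1=0 x2=1 x3=1 x4=1 x5=1 x6=0:
t1 = NAND(x5, x1) = NAND(1, 0) = 1
t2 = AND(x6, t1) = AND(0, 1) = 0
t3 = OR(t2, x4) = OR(0, 1) = 1
t4 = NAND(t1, t2) = NAND(1, 0) = 1
t5 = AND(t4, x3) = AND(1, 1) = 1
t6 = NAND(t3, x2) = NAND(1, 1) = 0
t7 = XOR(t6, t5) = XOR(0, 1) = 1
So t6 = 0 and t7 = 1.

x1=0 x2=1 x3=1 x4=1 x5=1 x6=0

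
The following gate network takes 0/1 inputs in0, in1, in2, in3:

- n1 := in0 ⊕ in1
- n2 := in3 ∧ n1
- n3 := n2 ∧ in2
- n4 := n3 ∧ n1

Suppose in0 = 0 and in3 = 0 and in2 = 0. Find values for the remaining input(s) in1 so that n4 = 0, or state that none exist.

in1=1

n4 = n3 ∧ n1 must be 0, so at least one of n3, n1 is 0.
Check with in0 = 0 and in3 = 0 and in2 = 0 and in1=1:
n1 = in0 ⊕ in1 = 0 ⊕ 1 = 1
n2 = in3 ∧ n1 = 0 ∧ 1 = 0
n3 = n2 ∧ in2 = 0 ∧ 0 = 0
n4 = n3 ∧ n1 = 0 ∧ 1 = 0
So n4 = 0.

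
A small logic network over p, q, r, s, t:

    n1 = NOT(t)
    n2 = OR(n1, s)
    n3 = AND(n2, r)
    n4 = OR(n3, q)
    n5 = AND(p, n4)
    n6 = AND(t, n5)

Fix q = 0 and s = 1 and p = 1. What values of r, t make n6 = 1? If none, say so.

r=1, t=1

n6 = AND(t, n5) must be 1, so both t = 1 and n5 = 1.
n5 = AND(p, n4) must be 1, so both p = 1 and n4 = 1.
Check with q = 0 and s = 1 and p = 1 and r=1, t=1:
n1 = NOT(t) = NOT 1 = 0
n2 = OR(n1, s) = OR(0, 1) = 1
n3 = AND(n2, r) = AND(1, 1) = 1
n4 = OR(n3, q) = OR(1, 0) = 1
n5 = AND(p, n4) = AND(1, 1) = 1
n6 = AND(t, n5) = AND(1, 1) = 1
So n6 = 1.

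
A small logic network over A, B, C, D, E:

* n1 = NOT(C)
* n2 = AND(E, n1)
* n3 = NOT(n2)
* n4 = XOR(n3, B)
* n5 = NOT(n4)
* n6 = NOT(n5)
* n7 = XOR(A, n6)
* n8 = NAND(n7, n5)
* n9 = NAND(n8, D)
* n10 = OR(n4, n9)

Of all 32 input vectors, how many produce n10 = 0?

n10 = OR(n4, n9) must be 0, so both n4 = 0 and n9 = 0.
n4 = XOR(n3, B) must be 0, so n3 and B are equal.
Satisfying assignments:
  A=0, B=0, C=0, D=1, E=1
  A=0, B=1, C=0, D=1, E=0
  A=0, B=1, C=1, D=1, E=0
  A=0, B=1, C=1, D=1, E=1

4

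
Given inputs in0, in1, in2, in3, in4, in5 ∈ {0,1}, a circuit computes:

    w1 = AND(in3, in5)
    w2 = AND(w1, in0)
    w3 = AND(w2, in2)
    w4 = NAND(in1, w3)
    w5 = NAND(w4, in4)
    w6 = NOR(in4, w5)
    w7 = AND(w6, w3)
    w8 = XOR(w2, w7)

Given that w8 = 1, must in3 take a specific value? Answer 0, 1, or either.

w8 = XOR(w2, w7) must be 1, so w2 and w7 differ.
Every assignment with w8 = 1 has in3 = 1; there are 8 such assignment(s).

1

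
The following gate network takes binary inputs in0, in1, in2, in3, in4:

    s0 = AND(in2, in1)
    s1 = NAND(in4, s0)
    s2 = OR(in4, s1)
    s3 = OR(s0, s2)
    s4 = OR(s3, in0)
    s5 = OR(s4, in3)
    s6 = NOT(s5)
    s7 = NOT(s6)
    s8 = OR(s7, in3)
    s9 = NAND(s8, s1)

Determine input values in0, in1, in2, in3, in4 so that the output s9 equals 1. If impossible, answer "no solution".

in0=1 in1=1 in2=1 in3=0 in4=1

Check with in0=1 in1=1 in2=1 in3=0 in4=1:
s0 = AND(in2, in1) = AND(1, 1) = 1
s1 = NAND(in4, s0) = NAND(1, 1) = 0
s2 = OR(in4, s1) = OR(1, 0) = 1
s3 = OR(s0, s2) = OR(1, 1) = 1
s4 = OR(s3, in0) = OR(1, 1) = 1
s5 = OR(s4, in3) = OR(1, 0) = 1
s6 = NOT(s5) = NOT 1 = 0
s7 = NOT(s6) = NOT 0 = 1
s8 = OR(s7, in3) = OR(1, 0) = 1
s9 = NAND(s8, s1) = NAND(1, 0) = 1
So s9 = 1 as required.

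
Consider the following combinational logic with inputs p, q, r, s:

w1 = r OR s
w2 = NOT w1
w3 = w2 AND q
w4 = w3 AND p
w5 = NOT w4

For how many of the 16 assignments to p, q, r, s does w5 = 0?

w5 = NOT w4 must be 0, so w4 = 1.
w4 = w3 AND p must be 1, so both w3 = 1 and p = 1.
Enumerating the 16 input combinations, 1 give w5 = 0 and 15 give w5 = 1.

1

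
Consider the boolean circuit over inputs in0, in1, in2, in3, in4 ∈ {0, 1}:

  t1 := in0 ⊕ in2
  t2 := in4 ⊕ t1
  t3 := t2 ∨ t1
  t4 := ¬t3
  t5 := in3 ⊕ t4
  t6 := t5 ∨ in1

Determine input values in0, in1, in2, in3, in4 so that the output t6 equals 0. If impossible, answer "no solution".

Check with in0=1, in1=0, in2=0, in3=0, in4=1:
t1 = in0 ⊕ in2 = 1 ⊕ 0 = 1
t2 = in4 ⊕ t1 = 1 ⊕ 1 = 0
t3 = t2 ∨ t1 = 0 ∨ 1 = 1
t4 = ¬t3 = ¬1 = 0
t5 = in3 ⊕ t4 = 0 ⊕ 0 = 0
t6 = t5 ∨ in1 = 0 ∨ 0 = 0
So t6 = 0 as required.

in0=1, in1=0, in2=0, in3=0, in4=1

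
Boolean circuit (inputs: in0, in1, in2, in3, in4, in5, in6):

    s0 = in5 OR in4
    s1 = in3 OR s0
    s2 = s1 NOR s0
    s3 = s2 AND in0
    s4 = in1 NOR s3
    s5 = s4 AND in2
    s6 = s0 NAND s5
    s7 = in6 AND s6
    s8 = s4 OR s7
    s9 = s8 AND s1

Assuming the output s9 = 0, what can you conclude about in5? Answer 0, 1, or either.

Both values of in5 occur among assignments with s9 = 0:
  in5=0: in0=0, in1=0, in2=0, in3=0, in4=0, in5=0, in6=0
  in5=1: in0=0, in1=1, in2=0, in3=0, in4=0, in5=1, in6=0

either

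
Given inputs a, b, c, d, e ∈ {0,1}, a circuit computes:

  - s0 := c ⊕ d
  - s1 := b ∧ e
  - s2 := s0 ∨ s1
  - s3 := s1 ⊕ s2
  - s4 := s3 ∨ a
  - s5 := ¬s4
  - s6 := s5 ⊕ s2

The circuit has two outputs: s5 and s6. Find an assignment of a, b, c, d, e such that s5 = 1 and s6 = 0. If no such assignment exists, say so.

a=0, b=1, c=1, d=1, e=1

Check with a=0, b=1, c=1, d=1, e=1:
s0 = c ⊕ d = 1 ⊕ 1 = 0
s1 = b ∧ e = 1 ∧ 1 = 1
s2 = s0 ∨ s1 = 0 ∨ 1 = 1
s3 = s1 ⊕ s2 = 1 ⊕ 1 = 0
s4 = s3 ∨ a = 0 ∨ 0 = 0
s5 = ¬s4 = ¬0 = 1
s6 = s5 ⊕ s2 = 1 ⊕ 1 = 0
So s5 = 1 and s6 = 0.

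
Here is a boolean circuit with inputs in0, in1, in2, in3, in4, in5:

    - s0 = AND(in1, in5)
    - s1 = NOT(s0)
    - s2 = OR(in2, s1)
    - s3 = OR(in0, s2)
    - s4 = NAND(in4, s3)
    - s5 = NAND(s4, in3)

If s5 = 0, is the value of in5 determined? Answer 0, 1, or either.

either

Both values of in5 occur among assignments with s5 = 0:
  in5=0: in0=0, in1=0, in2=0, in3=1, in4=0, in5=0
  in5=1: in0=0, in1=0, in2=0, in3=1, in4=0, in5=1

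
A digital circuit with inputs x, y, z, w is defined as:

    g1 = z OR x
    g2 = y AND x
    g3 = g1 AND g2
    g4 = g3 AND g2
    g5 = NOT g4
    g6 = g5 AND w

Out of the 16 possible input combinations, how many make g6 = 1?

g6 = g5 AND w must be 1, so both g5 = 1 and w = 1.
g5 = NOT g4 must be 1, so g4 = 0.
Satisfying assignments:
  x=0, y=0, z=0, w=1
  x=0, y=0, z=1, w=1
  x=0, y=1, z=0, w=1
  x=0, y=1, z=1, w=1
  x=1, y=0, z=0, w=1
  x=1, y=0, z=1, w=1

6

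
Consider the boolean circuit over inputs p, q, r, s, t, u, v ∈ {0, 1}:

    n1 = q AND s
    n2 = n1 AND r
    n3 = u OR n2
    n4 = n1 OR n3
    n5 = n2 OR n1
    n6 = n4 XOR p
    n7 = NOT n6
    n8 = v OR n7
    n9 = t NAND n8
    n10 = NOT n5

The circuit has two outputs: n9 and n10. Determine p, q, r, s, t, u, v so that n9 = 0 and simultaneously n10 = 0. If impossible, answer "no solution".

Check with p=1 q=1 r=1 s=1 t=1 u=0 v=1:
n1 = q AND s = 1 AND 1 = 1
n2 = n1 AND r = 1 AND 1 = 1
n3 = u OR n2 = 0 OR 1 = 1
n4 = n1 OR n3 = 1 OR 1 = 1
n5 = n2 OR n1 = 1 OR 1 = 1
n6 = n4 XOR p = 1 XOR 1 = 0
n7 = NOT n6 = NOT 0 = 1
n8 = v OR n7 = 1 OR 1 = 1
n9 = t NAND n8 = 1 NAND 1 = 0
n10 = NOT n5 = NOT 1 = 0
So n9 = 0 and n10 = 0.

p=1 q=1 r=1 s=1 t=1 u=0 v=1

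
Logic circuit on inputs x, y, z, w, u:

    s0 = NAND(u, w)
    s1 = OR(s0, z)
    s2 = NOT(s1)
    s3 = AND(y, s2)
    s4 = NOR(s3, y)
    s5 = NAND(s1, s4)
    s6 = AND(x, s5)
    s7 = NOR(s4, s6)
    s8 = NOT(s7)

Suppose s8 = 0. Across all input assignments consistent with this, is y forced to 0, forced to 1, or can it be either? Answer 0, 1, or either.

s8 = NOT(s7) must be 0, so s7 = 1.
s7 = NOR(s4, s6) must be 1, so both s4 = 0 and s6 = 0.
s4 = NOR(s3, y) must be 0, so at least one of s3, y is 1.
Every assignment with s8 = 0 has y = 1; there are 8 such assignment(s).

1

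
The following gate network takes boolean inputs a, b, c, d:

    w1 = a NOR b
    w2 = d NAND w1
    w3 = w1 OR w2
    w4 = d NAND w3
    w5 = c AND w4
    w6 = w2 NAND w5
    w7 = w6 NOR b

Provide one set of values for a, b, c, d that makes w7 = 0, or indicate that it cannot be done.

w7 = w6 NOR b must be 0, so at least one of w6, b is 1.
Check with a=1, b=1, c=0, d=1:
w1 = a NOR b = 1 NOR 1 = 0
w2 = d NAND w1 = 1 NAND 0 = 1
w3 = w1 OR w2 = 0 OR 1 = 1
w4 = d NAND w3 = 1 NAND 1 = 0
w5 = c AND w4 = 0 AND 0 = 0
w6 = w2 NAND w5 = 1 NAND 0 = 1
w7 = w6 NOR b = 1 NOR 1 = 0
So w7 = 0 as required.

a=1, b=1, c=0, d=1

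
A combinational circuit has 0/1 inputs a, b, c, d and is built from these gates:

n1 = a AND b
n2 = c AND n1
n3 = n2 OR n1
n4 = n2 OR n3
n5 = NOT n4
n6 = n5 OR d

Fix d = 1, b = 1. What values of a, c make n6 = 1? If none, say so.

n6 = n5 OR d must be 1, so at least one of n5, d is 1.
Check with d = 1, b = 1 and a=1, c=0:
n1 = a AND b = 1 AND 1 = 1
n2 = c AND n1 = 0 AND 1 = 0
n3 = n2 OR n1 = 0 OR 1 = 1
n4 = n2 OR n3 = 0 OR 1 = 1
n5 = NOT n4 = NOT 1 = 0
n6 = n5 OR d = 0 OR 1 = 1
So n6 = 1.

a=1, c=0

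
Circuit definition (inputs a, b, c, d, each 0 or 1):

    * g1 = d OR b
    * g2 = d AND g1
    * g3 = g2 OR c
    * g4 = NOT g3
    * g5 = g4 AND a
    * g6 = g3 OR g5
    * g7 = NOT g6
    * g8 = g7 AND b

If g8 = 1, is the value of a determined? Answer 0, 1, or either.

g8 = g7 AND b must be 1, so both g7 = 1 and b = 1.
g7 = NOT g6 must be 1, so g6 = 0.
g6 = g3 OR g5 must be 0, so both g3 = 0 and g5 = 0.
Every assignment with g8 = 1 has a = 0; there are 1 such assignment(s).
  a=0, b=1, c=0, d=0

0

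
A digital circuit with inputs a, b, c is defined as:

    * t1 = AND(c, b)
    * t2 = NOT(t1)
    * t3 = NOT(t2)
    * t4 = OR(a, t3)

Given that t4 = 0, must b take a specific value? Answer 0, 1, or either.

either

Both values of b occur among assignments with t4 = 0:
  b=0: a=0, b=0, c=0
  b=1: a=0, b=1, c=0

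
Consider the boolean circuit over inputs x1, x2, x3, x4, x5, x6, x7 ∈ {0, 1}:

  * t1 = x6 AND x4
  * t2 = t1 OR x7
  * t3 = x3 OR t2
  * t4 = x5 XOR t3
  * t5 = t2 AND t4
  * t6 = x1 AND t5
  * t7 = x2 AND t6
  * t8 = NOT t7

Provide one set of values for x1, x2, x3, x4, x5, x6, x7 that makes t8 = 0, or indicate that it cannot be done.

Check with x1=1, x2=1, x3=0, x4=1, x5=0, x6=0, x7=1:
t1 = x6 AND x4 = 0 AND 1 = 0
t2 = t1 OR x7 = 0 OR 1 = 1
t3 = x3 OR t2 = 0 OR 1 = 1
t4 = x5 XOR t3 = 0 XOR 1 = 1
t5 = t2 AND t4 = 1 AND 1 = 1
t6 = x1 AND t5 = 1 AND 1 = 1
t7 = x2 AND t6 = 1 AND 1 = 1
t8 = NOT t7 = NOT 1 = 0
So t8 = 0 as required.

x1=1, x2=1, x3=0, x4=1, x5=0, x6=0, x7=1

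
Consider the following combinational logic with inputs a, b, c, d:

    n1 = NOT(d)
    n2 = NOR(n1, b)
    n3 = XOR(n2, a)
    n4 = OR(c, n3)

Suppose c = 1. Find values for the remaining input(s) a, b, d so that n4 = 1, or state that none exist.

n4 = OR(c, n3) must be 1, so at least one of c, n3 is 1.
Check with c = 1 and a=0, b=1, d=0:
n1 = NOT(d) = NOT 0 = 1
n2 = NOR(n1, b) = NOR(1, 1) = 0
n3 = XOR(n2, a) = XOR(0, 0) = 0
n4 = OR(c, n3) = OR(1, 0) = 1
So n4 = 1.

a=0 b=1 d=0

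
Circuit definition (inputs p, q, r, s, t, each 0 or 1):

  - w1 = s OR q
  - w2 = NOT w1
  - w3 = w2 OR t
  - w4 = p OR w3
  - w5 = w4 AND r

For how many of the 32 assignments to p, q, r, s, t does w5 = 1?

13

w5 = w4 AND r must be 1, so both w4 = 1 and r = 1.
w4 = p OR w3 must be 1, so at least one of p, w3 is 1.
Enumerating the 32 input combinations, 13 give w5 = 1 and 19 give w5 = 0.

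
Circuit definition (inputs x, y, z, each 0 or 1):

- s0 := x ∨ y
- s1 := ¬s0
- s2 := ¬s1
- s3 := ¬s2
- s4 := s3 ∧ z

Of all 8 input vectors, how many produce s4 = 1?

s4 = s3 ∧ z must be 1, so both s3 = 1 and z = 1.
s3 = ¬s2 must be 1, so s2 = 0.
Satisfying assignments:
  x=0, y=0, z=1

1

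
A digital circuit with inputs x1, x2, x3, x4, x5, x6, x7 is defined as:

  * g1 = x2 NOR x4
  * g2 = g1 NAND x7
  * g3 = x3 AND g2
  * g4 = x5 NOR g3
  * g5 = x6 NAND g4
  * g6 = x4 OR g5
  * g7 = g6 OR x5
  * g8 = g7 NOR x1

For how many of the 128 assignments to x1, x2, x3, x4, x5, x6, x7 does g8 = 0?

g8 = g7 NOR x1 must be 0, so at least one of g7, x1 is 1.
Enumerating the 128 input combinations, 123 give g8 = 0 and 5 give g8 = 1.

123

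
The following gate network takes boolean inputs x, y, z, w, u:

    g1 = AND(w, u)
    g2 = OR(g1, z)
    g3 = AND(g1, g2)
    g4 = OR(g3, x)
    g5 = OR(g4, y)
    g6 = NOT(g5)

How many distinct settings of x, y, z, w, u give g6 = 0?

g6 = NOT(g5) must be 0, so g5 = 1.
g5 = OR(g4, y) must be 1, so at least one of g4, y is 1.
Enumerating the 32 input combinations, 26 give g6 = 0 and 6 give g6 = 1.

26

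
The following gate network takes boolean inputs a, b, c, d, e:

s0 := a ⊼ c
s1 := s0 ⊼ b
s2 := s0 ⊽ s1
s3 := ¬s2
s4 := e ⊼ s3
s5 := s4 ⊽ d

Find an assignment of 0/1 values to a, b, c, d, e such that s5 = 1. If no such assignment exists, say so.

a=0 b=1 c=0 d=0 e=1

Check with a=0 b=1 c=0 d=0 e=1:
s0 = a ⊼ c = 0 ⊼ 0 = 1
s1 = s0 ⊼ b = 1 ⊼ 1 = 0
s2 = s0 ⊽ s1 = 1 ⊽ 0 = 0
s3 = ¬s2 = ¬0 = 1
s4 = e ⊼ s3 = 1 ⊼ 1 = 0
s5 = s4 ⊽ d = 0 ⊽ 0 = 1
So s5 = 1 as required.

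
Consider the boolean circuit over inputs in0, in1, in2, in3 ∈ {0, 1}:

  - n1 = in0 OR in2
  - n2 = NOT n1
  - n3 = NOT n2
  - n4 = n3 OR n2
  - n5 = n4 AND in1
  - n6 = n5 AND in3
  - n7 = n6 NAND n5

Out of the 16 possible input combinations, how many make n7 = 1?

n7 = n6 NAND n5 must be 1, so at least one of n6, n5 is 0.
Enumerating the 16 input combinations, 12 give n7 = 1 and 4 give n7 = 0.

12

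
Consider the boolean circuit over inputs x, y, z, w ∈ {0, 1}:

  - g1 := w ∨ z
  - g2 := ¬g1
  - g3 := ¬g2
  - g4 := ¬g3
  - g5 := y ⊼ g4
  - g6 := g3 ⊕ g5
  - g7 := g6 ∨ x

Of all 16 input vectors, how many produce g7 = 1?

9

g7 = g6 ∨ x must be 1, so at least one of g6, x is 1.
Enumerating the 16 input combinations, 9 give g7 = 1 and 7 give g7 = 0.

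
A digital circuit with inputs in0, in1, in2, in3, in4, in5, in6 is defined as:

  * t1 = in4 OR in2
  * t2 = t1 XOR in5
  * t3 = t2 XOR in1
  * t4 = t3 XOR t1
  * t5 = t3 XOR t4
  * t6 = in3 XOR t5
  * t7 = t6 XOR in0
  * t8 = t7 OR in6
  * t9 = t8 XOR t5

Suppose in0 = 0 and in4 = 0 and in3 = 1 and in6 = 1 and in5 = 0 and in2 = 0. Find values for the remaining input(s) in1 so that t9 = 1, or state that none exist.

in1=0

t9 = t8 XOR t5 must be 1, so t8 and t5 differ.
Check with in0 = 0 and in4 = 0 and in3 = 1 and in6 = 1 and in5 = 0 and in2 = 0 and in1=0:
t1 = in4 OR in2 = 0 OR 0 = 0
t2 = t1 XOR in5 = 0 XOR 0 = 0
t3 = t2 XOR in1 = 0 XOR 0 = 0
t4 = t3 XOR t1 = 0 XOR 0 = 0
t5 = t3 XOR t4 = 0 XOR 0 = 0
t6 = in3 XOR t5 = 1 XOR 0 = 1
t7 = t6 XOR in0 = 1 XOR 0 = 1
t8 = t7 OR in6 = 1 OR 1 = 1
t9 = t8 XOR t5 = 1 XOR 0 = 1
So t9 = 1.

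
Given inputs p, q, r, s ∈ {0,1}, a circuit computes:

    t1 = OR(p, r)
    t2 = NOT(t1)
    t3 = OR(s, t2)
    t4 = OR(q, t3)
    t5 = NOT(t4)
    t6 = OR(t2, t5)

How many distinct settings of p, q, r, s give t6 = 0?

t6 = OR(t2, t5) must be 0, so both t2 = 0 and t5 = 0.
t2 = NOT(t1) must be 0, so t1 = 1.
t5 = NOT(t4) must be 0, so t4 = 1.
Enumerating the 16 input combinations, 9 give t6 = 0 and 7 give t6 = 1.

9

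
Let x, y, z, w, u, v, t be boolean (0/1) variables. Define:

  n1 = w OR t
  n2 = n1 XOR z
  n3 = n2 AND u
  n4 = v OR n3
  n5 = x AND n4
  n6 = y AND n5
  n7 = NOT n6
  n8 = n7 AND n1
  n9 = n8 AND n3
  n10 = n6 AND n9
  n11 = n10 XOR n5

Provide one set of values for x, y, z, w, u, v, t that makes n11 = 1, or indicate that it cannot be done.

n11 = n10 XOR n5 must be 1, so n10 and n5 differ.
Check with x=1, y=0, z=0, w=1, u=1, v=0, t=1:
n1 = w OR t = 1 OR 1 = 1
n2 = n1 XOR z = 1 XOR 0 = 1
n3 = n2 AND u = 1 AND 1 = 1
n4 = v OR n3 = 0 OR 1 = 1
n5 = x AND n4 = 1 AND 1 = 1
n6 = y AND n5 = 0 AND 1 = 0
n7 = NOT n6 = NOT 0 = 1
n8 = n7 AND n1 = 1 AND 1 = 1
n9 = n8 AND n3 = 1 AND 1 = 1
n10 = n6 AND n9 = 0 AND 1 = 0
n11 = n10 XOR n5 = 0 XOR 1 = 1
So n11 = 1 as required.

x=1, y=0, z=0, w=1, u=1, v=0, t=1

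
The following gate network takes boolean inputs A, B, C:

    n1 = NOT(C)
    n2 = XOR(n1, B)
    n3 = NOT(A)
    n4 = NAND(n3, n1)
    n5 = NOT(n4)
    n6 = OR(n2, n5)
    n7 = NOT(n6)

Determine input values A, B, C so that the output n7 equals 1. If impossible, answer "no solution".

A=1, B=0, C=1

n7 = NOT(n6) must be 1, so n6 = 0.
n6 = OR(n2, n5) must be 0, so both n2 = 0 and n5 = 0.
n2 = XOR(n1, B) must be 0, so n1 and B are equal.
Check with A=1, B=0, C=1:
n1 = NOT(C) = NOT 1 = 0
n2 = XOR(n1, B) = XOR(0, 0) = 0
n3 = NOT(A) = NOT 1 = 0
n4 = NAND(n3, n1) = NAND(0, 0) = 1
n5 = NOT(n4) = NOT 1 = 0
n6 = OR(n2, n5) = OR(0, 0) = 0
n7 = NOT(n6) = NOT 0 = 1
So n7 = 1 as required.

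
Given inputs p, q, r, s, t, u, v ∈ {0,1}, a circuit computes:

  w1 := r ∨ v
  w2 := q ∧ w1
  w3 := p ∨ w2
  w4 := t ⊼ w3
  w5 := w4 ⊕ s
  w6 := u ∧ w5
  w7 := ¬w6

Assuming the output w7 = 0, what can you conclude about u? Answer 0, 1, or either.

1

w7 = ¬w6 must be 0, so w6 = 1.
Every assignment with w7 = 0 has u = 1; there are 32 such assignment(s).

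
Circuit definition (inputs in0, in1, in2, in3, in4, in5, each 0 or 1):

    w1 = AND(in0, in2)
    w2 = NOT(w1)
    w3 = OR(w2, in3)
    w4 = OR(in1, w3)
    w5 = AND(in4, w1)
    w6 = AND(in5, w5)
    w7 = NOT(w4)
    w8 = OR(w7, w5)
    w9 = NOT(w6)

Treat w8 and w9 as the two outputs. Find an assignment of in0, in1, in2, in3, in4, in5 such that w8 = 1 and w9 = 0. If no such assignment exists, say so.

Check with in0=1, in1=1, in2=1, in3=1, in4=1, in5=1:
w1 = AND(in0, in2) = AND(1, 1) = 1
w2 = NOT(w1) = NOT 1 = 0
w3 = OR(w2, in3) = OR(0, 1) = 1
w4 = OR(in1, w3) = OR(1, 1) = 1
w5 = AND(in4, w1) = AND(1, 1) = 1
w6 = AND(in5, w5) = AND(1, 1) = 1
w7 = NOT(w4) = NOT 1 = 0
w8 = OR(w7, w5) = OR(0, 1) = 1
w9 = NOT(w6) = NOT 1 = 0
So w8 = 1 and w9 = 0.

in0=1, in1=1, in2=1, in3=1, in4=1, in5=1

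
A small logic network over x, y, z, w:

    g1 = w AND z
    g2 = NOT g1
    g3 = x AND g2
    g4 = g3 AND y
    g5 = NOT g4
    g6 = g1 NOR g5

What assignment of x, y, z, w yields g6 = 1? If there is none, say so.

x=1 y=1 z=1 w=0

g6 = g1 NOR g5 must be 1, so both g1 = 0 and g5 = 0.
g1 = w AND z must be 0, so at least one of w, z is 0.
g5 = NOT g4 must be 0, so g4 = 1.
Check with x=1 y=1 z=1 w=0:
g1 = w AND z = 0 AND 1 = 0
g2 = NOT g1 = NOT 0 = 1
g3 = x AND g2 = 1 AND 1 = 1
g4 = g3 AND y = 1 AND 1 = 1
g5 = NOT g4 = NOT 1 = 0
g6 = g1 NOR g5 = 0 NOR 0 = 1
So g6 = 1 as required.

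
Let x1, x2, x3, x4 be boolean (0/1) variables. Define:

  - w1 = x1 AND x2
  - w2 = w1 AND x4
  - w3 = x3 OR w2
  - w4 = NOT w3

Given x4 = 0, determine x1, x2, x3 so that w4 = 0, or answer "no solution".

w4 = NOT w3 must be 0, so w3 = 1.
Check with x4 = 0 and x1=1, x2=1, x3=1:
w1 = x1 AND x2 = 1 AND 1 = 1
w2 = w1 AND x4 = 1 AND 0 = 0
w3 = x3 OR w2 = 1 OR 0 = 1
w4 = NOT w3 = NOT 1 = 0
So w4 = 0.

x1=1, x2=1, x3=1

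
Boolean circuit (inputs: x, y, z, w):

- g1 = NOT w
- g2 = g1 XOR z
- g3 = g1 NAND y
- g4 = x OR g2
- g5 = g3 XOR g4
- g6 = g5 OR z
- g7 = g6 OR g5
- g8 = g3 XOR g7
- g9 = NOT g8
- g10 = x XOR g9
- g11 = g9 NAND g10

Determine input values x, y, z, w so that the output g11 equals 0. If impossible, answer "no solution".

x=0, y=0, z=0, w=1

Check with x=0, y=0, z=0, w=1:
g1 = NOT w = NOT 1 = 0
g2 = g1 XOR z = 0 XOR 0 = 0
g3 = g1 NAND y = 0 NAND 0 = 1
g4 = x OR g2 = 0 OR 0 = 0
g5 = g3 XOR g4 = 1 XOR 0 = 1
g6 = g5 OR z = 1 OR 0 = 1
g7 = g6 OR g5 = 1 OR 1 = 1
g8 = g3 XOR g7 = 1 XOR 1 = 0
g9 = NOT g8 = NOT 0 = 1
g10 = x XOR g9 = 0 XOR 1 = 1
g11 = g9 NAND g10 = 1 NAND 1 = 0
So g11 = 0 as required.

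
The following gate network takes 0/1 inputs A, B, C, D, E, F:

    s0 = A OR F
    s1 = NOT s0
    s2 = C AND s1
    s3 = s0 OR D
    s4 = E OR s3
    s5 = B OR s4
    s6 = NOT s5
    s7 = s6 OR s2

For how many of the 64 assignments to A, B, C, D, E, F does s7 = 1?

s7 = s6 OR s2 must be 1, so at least one of s6, s2 is 1.
Enumerating the 64 input combinations, 9 give s7 = 1 and 55 give s7 = 0.

9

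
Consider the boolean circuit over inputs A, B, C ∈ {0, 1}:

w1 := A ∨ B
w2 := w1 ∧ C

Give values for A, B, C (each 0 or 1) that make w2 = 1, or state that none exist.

w2 = w1 ∧ C must be 1, so both w1 = 1 and C = 1.
w1 = A ∨ B must be 1, so at least one of A, B is 1.
Check with A=0, B=1, C=1:
w1 = A ∨ B = 0 ∨ 1 = 1
w2 = w1 ∧ C = 1 ∧ 1 = 1
So w2 = 1 as required.

A=0, B=1, C=1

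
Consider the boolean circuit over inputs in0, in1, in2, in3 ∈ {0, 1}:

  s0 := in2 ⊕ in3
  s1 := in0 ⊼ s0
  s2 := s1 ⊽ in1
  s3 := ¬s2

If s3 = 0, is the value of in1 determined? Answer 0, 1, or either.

0

s3 = ¬s2 must be 0, so s2 = 1.
s2 = s1 ⊽ in1 must be 1, so both s1 = 0 and in1 = 0.
s1 = in0 ⊼ s0 must be 0, so both in0 = 1 and s0 = 1.
Every assignment with s3 = 0 has in1 = 0; there are 2 such assignment(s).
  in0=1, in1=0, in2=0, in3=1
  in0=1, in1=0, in2=1, in3=0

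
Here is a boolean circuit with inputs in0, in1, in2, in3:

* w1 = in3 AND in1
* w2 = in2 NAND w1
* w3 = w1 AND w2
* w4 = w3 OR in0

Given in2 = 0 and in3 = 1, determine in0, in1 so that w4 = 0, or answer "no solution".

w4 = w3 OR in0 must be 0, so both w3 = 0 and in0 = 0.
w3 = w1 AND w2 must be 0, so at least one of w1, w2 is 0.
Check with in2 = 0 and in3 = 1 and in0=0, in1=0:
w1 = in3 AND in1 = 1 AND 0 = 0
w2 = in2 NAND w1 = 0 NAND 0 = 1
w3 = w1 AND w2 = 0 AND 1 = 0
w4 = w3 OR in0 = 0 OR 0 = 0
So w4 = 0.

in0=0 in1=0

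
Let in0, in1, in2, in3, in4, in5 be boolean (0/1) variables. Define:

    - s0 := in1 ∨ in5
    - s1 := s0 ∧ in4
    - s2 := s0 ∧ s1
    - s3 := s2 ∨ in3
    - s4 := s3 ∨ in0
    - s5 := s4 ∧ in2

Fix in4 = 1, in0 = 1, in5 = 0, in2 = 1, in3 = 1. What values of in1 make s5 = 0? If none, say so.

With in4 = 1, in0 = 1, in5 = 0, in2 = 1, in3 = 1 fixed, none of the 2 settings of in1 give s5 = 0.
For example, with in1=0:
s0 = in1 ∨ in5 = 0 ∨ 0 = 0
s1 = s0 ∧ in4 = 0 ∧ 1 = 0
s2 = s0 ∧ s1 = 0 ∧ 0 = 0
s3 = s2 ∨ in3 = 0 ∨ 1 = 1
s4 = s3 ∨ in0 = 1 ∨ 1 = 1
s5 = s4 ∧ in2 = 1 ∧ 1 = 1
giving s5 = 1 ≠ 0.

no solution exists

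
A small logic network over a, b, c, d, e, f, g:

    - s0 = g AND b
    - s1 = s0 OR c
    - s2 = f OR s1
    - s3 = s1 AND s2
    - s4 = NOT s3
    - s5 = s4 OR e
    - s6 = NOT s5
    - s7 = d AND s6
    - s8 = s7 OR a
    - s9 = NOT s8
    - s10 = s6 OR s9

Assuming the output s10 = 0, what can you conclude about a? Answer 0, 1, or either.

s10 = s6 OR s9 must be 0, so both s6 = 0 and s9 = 0.
s6 = NOT s5 must be 0, so s5 = 1.
s9 = NOT s8 must be 0, so s8 = 1.
Every assignment with s10 = 0 has a = 1; there are 44 such assignment(s).

1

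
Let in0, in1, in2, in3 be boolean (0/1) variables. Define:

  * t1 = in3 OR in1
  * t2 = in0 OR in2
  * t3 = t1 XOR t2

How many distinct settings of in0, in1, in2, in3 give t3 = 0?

t3 = t1 XOR t2 must be 0, so t1 and t2 are equal.
Enumerating the 16 input combinations, 10 give t3 = 0 and 6 give t3 = 1.

10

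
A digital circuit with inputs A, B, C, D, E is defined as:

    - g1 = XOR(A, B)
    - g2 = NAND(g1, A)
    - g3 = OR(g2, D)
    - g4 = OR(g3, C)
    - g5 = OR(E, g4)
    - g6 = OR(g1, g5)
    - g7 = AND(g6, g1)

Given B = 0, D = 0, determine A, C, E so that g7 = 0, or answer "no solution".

A=0, C=0, E=0

Check with B = 0, D = 0 and A=0, C=0, E=0:
g1 = XOR(A, B) = XOR(0, 0) = 0
g2 = NAND(g1, A) = NAND(0, 0) = 1
g3 = OR(g2, D) = OR(1, 0) = 1
g4 = OR(g3, C) = OR(1, 0) = 1
g5 = OR(E, g4) = OR(0, 1) = 1
g6 = OR(g1, g5) = OR(0, 1) = 1
g7 = AND(g6, g1) = AND(1, 0) = 0
So g7 = 0.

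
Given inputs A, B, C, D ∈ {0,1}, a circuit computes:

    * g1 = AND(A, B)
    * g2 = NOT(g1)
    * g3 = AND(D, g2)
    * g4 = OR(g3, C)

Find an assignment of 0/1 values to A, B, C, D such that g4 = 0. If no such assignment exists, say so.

g4 = OR(g3, C) must be 0, so both g3 = 0 and C = 0.
g3 = AND(D, g2) must be 0, so at least one of D, g2 is 0.
Check with A=1, B=1, C=0, D=1:
g1 = AND(A, B) = AND(1, 1) = 1
g2 = NOT(g1) = NOT 1 = 0
g3 = AND(D, g2) = AND(1, 0) = 0
g4 = OR(g3, C) = OR(0, 0) = 0
So g4 = 0 as required.

A=1, B=1, C=0, D=1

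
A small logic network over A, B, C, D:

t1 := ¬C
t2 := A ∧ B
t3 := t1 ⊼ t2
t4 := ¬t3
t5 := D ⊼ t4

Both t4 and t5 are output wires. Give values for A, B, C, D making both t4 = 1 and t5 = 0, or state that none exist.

Check with A=1, B=1, C=0, D=1:
t1 = ¬C = ¬0 = 1
t2 = A ∧ B = 1 ∧ 1 = 1
t3 = t1 ⊼ t2 = 1 ⊼ 1 = 0
t4 = ¬t3 = ¬0 = 1
t5 = D ⊼ t4 = 1 ⊼ 1 = 0
So t4 = 1 and t5 = 0.

A=1, B=1, C=0, D=1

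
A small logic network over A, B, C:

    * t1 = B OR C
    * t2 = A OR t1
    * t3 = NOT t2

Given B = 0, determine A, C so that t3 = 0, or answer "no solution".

A=1 C=1

t3 = NOT t2 must be 0, so t2 = 1.
t2 = A OR t1 must be 1, so at least one of A, t1 is 1.
Check with B = 0 and A=1, C=1:
t1 = B OR C = 0 OR 1 = 1
t2 = A OR t1 = 1 OR 1 = 1
t3 = NOT t2 = NOT 1 = 0
So t3 = 0.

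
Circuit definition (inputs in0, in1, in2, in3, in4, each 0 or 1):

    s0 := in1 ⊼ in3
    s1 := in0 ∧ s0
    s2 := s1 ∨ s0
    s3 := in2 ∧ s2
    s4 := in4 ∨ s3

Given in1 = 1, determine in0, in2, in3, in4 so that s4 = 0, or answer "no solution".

in0=1 in2=1 in3=1 in4=0

Check with in1 = 1 and in0=1, in2=1, in3=1, in4=0:
s0 = in1 ⊼ in3 = 1 ⊼ 1 = 0
s1 = in0 ∧ s0 = 1 ∧ 0 = 0
s2 = s1 ∨ s0 = 0 ∨ 0 = 0
s3 = in2 ∧ s2 = 1 ∧ 0 = 0
s4 = in4 ∨ s3 = 0 ∨ 0 = 0
So s4 = 0.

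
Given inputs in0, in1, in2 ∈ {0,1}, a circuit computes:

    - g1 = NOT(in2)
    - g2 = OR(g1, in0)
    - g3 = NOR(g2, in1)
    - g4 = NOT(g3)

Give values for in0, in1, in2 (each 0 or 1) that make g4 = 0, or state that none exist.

in0=0, in1=0, in2=1

g4 = NOT(g3) must be 0, so g3 = 1.
Check with in0=0, in1=0, in2=1:
g1 = NOT(in2) = NOT 1 = 0
g2 = OR(g1, in0) = OR(0, 0) = 0
g3 = NOR(g2, in1) = NOR(0, 0) = 1
g4 = NOT(g3) = NOT 1 = 0
So g4 = 0 as required.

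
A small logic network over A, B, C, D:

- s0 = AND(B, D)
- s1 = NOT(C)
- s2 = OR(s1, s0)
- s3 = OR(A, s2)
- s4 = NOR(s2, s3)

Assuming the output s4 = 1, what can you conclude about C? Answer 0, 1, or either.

s4 = NOR(s2, s3) must be 1, so both s2 = 0 and s3 = 0.
s2 = OR(s1, s0) must be 0, so both s1 = 0 and s0 = 0.
s3 = OR(A, s2) must be 0, so both A = 0 and s2 = 0.
Every assignment with s4 = 1 has C = 1; there are 3 such assignment(s).
  A=0, B=0, C=1, D=0
  A=0, B=0, C=1, D=1
  A=0, B=1, C=1, D=0

1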